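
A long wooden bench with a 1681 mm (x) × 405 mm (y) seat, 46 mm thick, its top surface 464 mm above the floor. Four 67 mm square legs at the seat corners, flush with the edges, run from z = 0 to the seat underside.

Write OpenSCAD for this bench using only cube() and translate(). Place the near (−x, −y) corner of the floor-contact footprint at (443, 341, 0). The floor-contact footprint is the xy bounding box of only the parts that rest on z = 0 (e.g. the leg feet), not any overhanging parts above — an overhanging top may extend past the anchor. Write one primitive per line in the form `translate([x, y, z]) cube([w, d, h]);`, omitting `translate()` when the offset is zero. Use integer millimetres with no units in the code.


translate([443, 341, 418]) cube([1681, 405, 46]);
translate([443, 341, 0]) cube([67, 67, 418]);
translate([443, 679, 0]) cube([67, 67, 418]);
translate([2057, 341, 0]) cube([67, 67, 418]);
translate([2057, 679, 0]) cube([67, 67, 418]);


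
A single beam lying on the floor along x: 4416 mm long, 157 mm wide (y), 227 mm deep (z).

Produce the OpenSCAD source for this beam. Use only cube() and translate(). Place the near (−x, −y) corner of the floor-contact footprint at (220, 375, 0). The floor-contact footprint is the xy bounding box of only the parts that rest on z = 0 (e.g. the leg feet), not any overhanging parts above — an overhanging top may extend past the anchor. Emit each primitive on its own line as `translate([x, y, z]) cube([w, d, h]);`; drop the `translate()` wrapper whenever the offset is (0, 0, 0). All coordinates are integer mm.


translate([220, 375, 0]) cube([4416, 157, 227]);


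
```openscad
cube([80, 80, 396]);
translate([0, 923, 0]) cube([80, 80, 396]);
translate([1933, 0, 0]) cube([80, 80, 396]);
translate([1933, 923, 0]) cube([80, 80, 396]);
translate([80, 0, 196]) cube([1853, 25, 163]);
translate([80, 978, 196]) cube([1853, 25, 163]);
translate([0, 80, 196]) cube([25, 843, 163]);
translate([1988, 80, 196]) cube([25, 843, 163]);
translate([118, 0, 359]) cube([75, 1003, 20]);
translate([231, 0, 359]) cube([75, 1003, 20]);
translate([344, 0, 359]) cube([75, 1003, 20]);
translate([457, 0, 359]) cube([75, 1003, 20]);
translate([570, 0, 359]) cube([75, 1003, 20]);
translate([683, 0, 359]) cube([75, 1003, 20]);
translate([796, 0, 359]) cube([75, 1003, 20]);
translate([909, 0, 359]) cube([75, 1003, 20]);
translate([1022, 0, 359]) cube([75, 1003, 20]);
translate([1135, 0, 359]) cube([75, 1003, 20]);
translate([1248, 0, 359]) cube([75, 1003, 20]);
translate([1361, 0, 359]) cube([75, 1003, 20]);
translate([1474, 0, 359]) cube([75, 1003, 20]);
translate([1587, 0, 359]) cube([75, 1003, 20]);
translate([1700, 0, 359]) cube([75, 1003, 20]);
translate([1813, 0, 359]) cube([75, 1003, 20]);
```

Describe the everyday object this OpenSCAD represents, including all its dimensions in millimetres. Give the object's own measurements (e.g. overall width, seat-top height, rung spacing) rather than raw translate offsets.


A bed frame 2013 mm long (x) by 1003 mm wide (y). Four 80×80 mm corner posts, 396 mm tall, at the corners of the footprint. Four rails of 25 mm thickness and 163 mm height run between adjacent posts with their undersides at z = 196 mm, their outer faces flush with the outside of the frame (the two x-running rails run between the posts' inner faces; the two y-running rails run between the posts' inner faces). 16 slats, each 75 mm wide (x) and 20 mm thick, lie across the top of the two x-running rails, running the full 1003 mm width of the frame in y; along x they sit between the end posts with a 38 mm gap after the −x posts and between neighbouring slats, leaving 45 mm before the +x posts.


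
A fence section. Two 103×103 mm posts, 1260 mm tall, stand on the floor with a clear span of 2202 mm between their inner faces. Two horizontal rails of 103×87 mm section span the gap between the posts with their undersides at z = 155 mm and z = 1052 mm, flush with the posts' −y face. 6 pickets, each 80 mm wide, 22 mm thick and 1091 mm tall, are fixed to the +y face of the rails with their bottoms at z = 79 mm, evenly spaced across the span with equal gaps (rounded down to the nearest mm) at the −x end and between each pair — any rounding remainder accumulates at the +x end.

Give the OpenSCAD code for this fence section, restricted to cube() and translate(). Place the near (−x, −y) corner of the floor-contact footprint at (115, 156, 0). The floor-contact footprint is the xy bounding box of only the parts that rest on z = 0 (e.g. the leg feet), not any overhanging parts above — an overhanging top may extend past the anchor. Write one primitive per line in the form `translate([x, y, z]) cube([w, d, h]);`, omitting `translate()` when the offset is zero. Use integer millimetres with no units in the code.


translate([115, 156, 0]) cube([103, 103, 1260]);
translate([2420, 156, 0]) cube([103, 103, 1260]);
translate([218, 156, 155]) cube([2202, 103, 87]);
translate([218, 156, 1052]) cube([2202, 103, 87]);
translate([464, 259, 79]) cube([80, 22, 1091]);
translate([790, 259, 79]) cube([80, 22, 1091]);
translate([1116, 259, 79]) cube([80, 22, 1091]);
translate([1442, 259, 79]) cube([80, 22, 1091]);
translate([1768, 259, 79]) cube([80, 22, 1091]);
translate([2094, 259, 79]) cube([80, 22, 1091]);


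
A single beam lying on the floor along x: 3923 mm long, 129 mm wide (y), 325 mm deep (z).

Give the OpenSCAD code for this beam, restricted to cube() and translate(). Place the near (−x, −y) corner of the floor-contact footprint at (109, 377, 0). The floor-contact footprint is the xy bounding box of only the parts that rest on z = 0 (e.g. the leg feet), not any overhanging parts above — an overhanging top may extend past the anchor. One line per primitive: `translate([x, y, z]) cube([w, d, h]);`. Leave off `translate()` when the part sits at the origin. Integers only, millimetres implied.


translate([109, 377, 0]) cube([3923, 129, 325]);


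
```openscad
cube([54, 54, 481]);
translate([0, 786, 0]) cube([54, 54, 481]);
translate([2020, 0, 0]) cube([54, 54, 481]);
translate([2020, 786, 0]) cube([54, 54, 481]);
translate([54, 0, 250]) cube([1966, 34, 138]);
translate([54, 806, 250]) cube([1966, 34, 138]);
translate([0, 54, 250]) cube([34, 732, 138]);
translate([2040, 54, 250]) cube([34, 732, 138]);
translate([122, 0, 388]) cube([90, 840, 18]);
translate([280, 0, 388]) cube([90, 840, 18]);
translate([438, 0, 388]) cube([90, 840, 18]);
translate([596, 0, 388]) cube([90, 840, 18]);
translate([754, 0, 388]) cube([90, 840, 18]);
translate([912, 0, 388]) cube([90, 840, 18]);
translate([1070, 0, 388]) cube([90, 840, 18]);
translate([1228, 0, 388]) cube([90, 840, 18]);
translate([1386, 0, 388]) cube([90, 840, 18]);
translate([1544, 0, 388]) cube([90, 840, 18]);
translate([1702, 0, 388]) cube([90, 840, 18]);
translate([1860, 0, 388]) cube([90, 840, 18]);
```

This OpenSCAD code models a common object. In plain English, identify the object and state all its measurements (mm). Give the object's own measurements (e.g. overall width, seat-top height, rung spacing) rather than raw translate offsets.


A bed frame 2074 mm long (x) by 840 mm wide (y). Four 54×54 mm corner posts, 481 mm tall, at the corners of the footprint. Four rails of 34 mm thickness and 138 mm height run between adjacent posts with their undersides at z = 250 mm, their outer faces flush with the outside of the frame (the two x-running rails run between the posts' inner faces; the two y-running rails run between the posts' inner faces). 12 slats, each 90 mm wide (x) and 18 mm thick, lie across the top of the two x-running rails, running the full 840 mm width of the frame in y; along x they sit between the end posts with a 68 mm gap after the −x posts and between neighbouring slats, leaving 70 mm before the +x posts.


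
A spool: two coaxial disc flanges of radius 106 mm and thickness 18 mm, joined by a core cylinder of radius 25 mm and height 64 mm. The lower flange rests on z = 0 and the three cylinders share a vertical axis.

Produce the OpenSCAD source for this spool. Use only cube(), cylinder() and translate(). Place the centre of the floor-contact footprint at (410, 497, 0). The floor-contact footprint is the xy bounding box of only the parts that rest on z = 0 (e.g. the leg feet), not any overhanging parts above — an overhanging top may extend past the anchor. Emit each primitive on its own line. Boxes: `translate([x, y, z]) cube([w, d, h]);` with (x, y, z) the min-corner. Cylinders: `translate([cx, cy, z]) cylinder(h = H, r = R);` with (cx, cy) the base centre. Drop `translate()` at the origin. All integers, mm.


translate([410, 497, 0]) cylinder(h = 18, r = 106);
translate([410, 497, 18]) cylinder(h = 64, r = 25);
translate([410, 497, 82]) cylinder(h = 18, r = 106);


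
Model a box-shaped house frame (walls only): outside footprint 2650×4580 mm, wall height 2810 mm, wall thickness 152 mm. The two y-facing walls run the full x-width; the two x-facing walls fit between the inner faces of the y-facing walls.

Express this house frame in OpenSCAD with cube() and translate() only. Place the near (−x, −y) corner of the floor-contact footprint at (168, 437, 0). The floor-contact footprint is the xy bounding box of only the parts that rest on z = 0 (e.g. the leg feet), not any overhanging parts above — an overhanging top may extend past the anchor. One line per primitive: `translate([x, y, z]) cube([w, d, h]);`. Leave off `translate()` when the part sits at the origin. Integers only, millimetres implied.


translate([168, 437, 0]) cube([2650, 152, 2810]);
translate([168, 4865, 0]) cube([2650, 152, 2810]);
translate([168, 589, 0]) cube([152, 4276, 2810]);
translate([2666, 589, 0]) cube([152, 4276, 2810]);


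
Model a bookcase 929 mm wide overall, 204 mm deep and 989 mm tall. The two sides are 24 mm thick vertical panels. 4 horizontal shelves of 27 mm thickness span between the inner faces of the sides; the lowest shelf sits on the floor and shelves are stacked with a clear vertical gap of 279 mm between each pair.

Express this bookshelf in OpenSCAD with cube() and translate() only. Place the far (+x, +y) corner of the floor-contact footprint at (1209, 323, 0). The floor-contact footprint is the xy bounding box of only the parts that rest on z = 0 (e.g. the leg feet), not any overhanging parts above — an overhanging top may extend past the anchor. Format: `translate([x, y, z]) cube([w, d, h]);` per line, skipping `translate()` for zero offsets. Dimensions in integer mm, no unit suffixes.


translate([280, 119, 0]) cube([24, 204, 989]);
translate([1185, 119, 0]) cube([24, 204, 989]);
translate([304, 119, 0]) cube([881, 204, 27]);
translate([304, 119, 306]) cube([881, 204, 27]);
translate([304, 119, 612]) cube([881, 204, 27]);
translate([304, 119, 918]) cube([881, 204, 27]);


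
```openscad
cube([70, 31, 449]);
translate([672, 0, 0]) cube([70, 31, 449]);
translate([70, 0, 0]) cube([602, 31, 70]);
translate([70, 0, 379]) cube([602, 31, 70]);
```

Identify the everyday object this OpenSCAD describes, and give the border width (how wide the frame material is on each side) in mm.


A picture frame. The border width is 70 mm.

Four thin pieces enclosing a rectangular opening — a picture frame. The two full-height stiles are 449 mm tall; the top rail sits at z = 379 and is 70 mm tall, so the border above the opening is 449 − 379 = 70 mm, matching the stile x-width.


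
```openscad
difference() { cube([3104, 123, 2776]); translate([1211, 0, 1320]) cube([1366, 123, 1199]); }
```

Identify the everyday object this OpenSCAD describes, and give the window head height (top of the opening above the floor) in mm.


A wall with a window opening. The window head height is 2519 mm.

A wall with a rectangular opening subtracted — a window. Sill at z = 1320, opening 1199 mm tall, so the head is at 1320 + 1199 = 2519 mm.


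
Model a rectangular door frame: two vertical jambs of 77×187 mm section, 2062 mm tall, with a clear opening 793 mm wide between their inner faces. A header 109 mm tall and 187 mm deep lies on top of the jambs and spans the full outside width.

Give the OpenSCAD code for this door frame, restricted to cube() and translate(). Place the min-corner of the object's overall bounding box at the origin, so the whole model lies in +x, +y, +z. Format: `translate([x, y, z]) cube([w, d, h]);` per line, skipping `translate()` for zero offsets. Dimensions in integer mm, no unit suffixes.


cube([77, 187, 2062]);
translate([870, 0, 0]) cube([77, 187, 2062]);
translate([0, 0, 2062]) cube([947, 187, 109]);


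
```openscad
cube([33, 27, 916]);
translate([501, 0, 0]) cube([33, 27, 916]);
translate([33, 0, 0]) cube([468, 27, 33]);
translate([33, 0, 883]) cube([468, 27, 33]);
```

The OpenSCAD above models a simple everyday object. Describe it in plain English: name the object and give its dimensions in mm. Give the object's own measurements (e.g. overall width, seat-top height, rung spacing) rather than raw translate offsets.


A rectangular picture frame lying in the x–z plane (depth along y). The opening is 468 mm wide (x) by 850 mm tall (z), surrounded by a border 33 mm wide on all four sides. The frame is 27 mm deep and is made of two full-height vertical stiles with two horizontal rails fitted between them.


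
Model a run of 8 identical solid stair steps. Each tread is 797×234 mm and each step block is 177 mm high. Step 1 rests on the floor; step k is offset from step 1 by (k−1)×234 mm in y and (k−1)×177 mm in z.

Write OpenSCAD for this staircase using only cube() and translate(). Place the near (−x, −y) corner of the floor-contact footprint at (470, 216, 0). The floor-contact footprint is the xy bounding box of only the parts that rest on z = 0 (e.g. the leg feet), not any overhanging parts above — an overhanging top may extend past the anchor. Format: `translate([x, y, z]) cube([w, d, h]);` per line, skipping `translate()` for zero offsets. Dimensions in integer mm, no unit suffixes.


translate([470, 216, 0]) cube([797, 234, 177]);
translate([470, 450, 177]) cube([797, 234, 177]);
translate([470, 684, 354]) cube([797, 234, 177]);
translate([470, 918, 531]) cube([797, 234, 177]);
translate([470, 1152, 708]) cube([797, 234, 177]);
translate([470, 1386, 885]) cube([797, 234, 177]);
translate([470, 1620, 1062]) cube([797, 234, 177]);
translate([470, 1854, 1239]) cube([797, 234, 177]);


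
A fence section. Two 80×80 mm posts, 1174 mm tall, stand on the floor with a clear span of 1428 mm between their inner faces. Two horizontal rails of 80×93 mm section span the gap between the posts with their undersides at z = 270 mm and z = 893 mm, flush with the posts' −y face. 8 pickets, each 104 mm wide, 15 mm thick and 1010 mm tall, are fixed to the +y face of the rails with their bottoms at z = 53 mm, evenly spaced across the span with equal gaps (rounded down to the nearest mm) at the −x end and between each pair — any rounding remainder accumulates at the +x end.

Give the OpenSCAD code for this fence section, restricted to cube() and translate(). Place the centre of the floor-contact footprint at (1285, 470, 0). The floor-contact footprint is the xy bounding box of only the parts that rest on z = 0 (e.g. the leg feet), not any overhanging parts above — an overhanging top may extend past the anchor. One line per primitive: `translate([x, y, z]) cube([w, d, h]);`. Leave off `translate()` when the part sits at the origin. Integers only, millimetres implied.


translate([491, 430, 0]) cube([80, 80, 1174]);
translate([1999, 430, 0]) cube([80, 80, 1174]);
translate([571, 430, 270]) cube([1428, 80, 93]);
translate([571, 430, 893]) cube([1428, 80, 93]);
translate([637, 510, 53]) cube([104, 15, 1010]);
translate([807, 510, 53]) cube([104, 15, 1010]);
translate([977, 510, 53]) cube([104, 15, 1010]);
translate([1147, 510, 53]) cube([104, 15, 1010]);
translate([1317, 510, 53]) cube([104, 15, 1010]);
translate([1487, 510, 53]) cube([104, 15, 1010]);
translate([1657, 510, 53]) cube([104, 15, 1010]);
translate([1827, 510, 53]) cube([104, 15, 1010]);


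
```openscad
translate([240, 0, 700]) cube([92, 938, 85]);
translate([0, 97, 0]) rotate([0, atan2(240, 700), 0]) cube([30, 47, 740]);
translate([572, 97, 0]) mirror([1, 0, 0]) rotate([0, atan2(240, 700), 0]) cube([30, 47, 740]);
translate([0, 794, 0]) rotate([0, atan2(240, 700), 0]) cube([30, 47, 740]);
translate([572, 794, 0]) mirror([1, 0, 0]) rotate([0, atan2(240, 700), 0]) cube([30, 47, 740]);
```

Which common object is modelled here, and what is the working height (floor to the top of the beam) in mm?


A sawhorse. The overall height is 785 mm.

A beam across two mirrored pairs of raked legs — a sawhorse. The beam's underside is at z = 700 (matching the legs' vertical rise in atan2(240, 700)) and the beam is 85 mm tall, so its top is at 700 + 85 = 785 mm. The raked legs top out at the beam's underside, so that is the highest point.


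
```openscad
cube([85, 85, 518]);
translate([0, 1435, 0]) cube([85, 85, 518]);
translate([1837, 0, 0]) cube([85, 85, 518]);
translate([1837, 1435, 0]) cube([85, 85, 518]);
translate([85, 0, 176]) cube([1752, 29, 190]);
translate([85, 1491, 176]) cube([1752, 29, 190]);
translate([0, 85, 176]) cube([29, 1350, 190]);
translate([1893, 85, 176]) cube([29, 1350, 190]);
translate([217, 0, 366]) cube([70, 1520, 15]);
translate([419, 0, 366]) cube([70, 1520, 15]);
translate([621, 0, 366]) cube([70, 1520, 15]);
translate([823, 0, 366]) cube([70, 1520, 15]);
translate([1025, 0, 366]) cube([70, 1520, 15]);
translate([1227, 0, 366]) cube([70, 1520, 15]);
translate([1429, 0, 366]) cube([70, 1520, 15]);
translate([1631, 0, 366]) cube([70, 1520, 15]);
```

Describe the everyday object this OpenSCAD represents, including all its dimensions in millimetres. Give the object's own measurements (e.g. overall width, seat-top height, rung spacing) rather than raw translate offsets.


A bed frame 1922 mm long (x) by 1520 mm wide (y). Four 85×85 mm corner posts, 518 mm tall, at the corners of the footprint. Four rails of 29 mm thickness and 190 mm height run between adjacent posts with their undersides at z = 176 mm, their outer faces flush with the outside of the frame (the two x-running rails run between the posts' inner faces; the two y-running rails run between the posts' inner faces). 8 slats, each 70 mm wide (x) and 15 mm thick, lie across the top of the two x-running rails, running the full 1520 mm width of the frame in y; along x they sit between the end posts with a 132 mm gap after the −x posts and between neighbouring slats, leaving 136 mm before the +x posts.


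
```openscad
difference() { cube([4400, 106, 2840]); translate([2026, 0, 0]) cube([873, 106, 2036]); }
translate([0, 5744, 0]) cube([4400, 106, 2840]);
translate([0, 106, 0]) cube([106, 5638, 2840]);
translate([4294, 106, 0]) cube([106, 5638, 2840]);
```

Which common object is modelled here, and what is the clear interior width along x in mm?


A single room. The interior width is 4188 mm.

Four walls enclosing a rectangle with a door in the front wall — a room. Outside width 4400 minus two 106 mm walls gives 4188 mm.


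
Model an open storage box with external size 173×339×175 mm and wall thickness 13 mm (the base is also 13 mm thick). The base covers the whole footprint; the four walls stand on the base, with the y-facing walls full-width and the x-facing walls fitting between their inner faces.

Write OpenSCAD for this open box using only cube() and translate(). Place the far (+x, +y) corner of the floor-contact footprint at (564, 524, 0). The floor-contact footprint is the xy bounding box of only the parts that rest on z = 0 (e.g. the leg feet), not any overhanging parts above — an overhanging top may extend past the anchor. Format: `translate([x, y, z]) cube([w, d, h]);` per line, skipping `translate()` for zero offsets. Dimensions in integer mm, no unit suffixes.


translate([391, 185, 0]) cube([173, 339, 13]);
translate([391, 185, 13]) cube([173, 13, 162]);
translate([391, 511, 13]) cube([173, 13, 162]);
translate([391, 198, 13]) cube([13, 313, 162]);
translate([551, 198, 13]) cube([13, 313, 162]);


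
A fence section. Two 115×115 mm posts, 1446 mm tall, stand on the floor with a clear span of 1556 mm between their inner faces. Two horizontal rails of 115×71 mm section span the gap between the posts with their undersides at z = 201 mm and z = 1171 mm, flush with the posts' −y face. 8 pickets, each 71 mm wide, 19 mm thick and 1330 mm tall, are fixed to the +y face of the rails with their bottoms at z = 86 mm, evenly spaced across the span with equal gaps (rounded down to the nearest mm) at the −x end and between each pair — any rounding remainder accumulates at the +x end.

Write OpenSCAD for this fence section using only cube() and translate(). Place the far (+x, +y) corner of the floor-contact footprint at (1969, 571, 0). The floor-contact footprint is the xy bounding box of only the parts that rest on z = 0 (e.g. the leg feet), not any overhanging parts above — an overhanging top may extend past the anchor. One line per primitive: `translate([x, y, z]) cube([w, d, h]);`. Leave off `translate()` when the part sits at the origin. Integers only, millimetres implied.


translate([183, 456, 0]) cube([115, 115, 1446]);
translate([1854, 456, 0]) cube([115, 115, 1446]);
translate([298, 456, 201]) cube([1556, 115, 71]);
translate([298, 456, 1171]) cube([1556, 115, 71]);
translate([407, 571, 86]) cube([71, 19, 1330]);
translate([587, 571, 86]) cube([71, 19, 1330]);
translate([767, 571, 86]) cube([71, 19, 1330]);
translate([947, 571, 86]) cube([71, 19, 1330]);
translate([1127, 571, 86]) cube([71, 19, 1330]);
translate([1307, 571, 86]) cube([71, 19, 1330]);
translate([1487, 571, 86]) cube([71, 19, 1330]);
translate([1667, 571, 86]) cube([71, 19, 1330]);


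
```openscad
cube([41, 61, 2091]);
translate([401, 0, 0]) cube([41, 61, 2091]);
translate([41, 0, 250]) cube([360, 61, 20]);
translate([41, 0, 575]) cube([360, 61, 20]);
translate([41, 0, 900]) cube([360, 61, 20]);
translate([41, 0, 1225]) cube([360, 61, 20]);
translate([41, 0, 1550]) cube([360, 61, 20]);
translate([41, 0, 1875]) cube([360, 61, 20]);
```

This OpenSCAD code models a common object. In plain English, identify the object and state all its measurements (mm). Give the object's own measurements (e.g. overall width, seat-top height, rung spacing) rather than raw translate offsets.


A straight ladder. Two 41×61 mm vertical rails, 2091 mm tall, stand 442 mm apart (outside-to-outside) with their front faces coplanar on the −y side. 6 rungs, each 61 mm deep and 20 mm tall, span between the inner faces of the rails, front faces flush with the rails. The lowest rung's underside is at z = 250 mm and rungs are spaced 325 mm apart (underside to underside).


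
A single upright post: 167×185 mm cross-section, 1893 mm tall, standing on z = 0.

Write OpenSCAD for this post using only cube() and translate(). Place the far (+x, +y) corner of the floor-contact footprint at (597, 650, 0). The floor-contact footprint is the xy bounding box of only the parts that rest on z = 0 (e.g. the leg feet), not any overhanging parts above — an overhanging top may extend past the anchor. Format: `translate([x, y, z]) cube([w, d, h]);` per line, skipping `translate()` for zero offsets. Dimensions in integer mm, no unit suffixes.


translate([430, 465, 0]) cube([167, 185, 1893]);


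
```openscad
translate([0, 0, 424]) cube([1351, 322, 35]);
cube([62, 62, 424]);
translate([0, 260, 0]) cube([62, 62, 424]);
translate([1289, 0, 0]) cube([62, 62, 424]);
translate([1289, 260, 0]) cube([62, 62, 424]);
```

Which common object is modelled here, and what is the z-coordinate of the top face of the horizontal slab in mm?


A bench. The seat-top height is 459 mm.

A long slab on four corner posts — a bench. The slab sits at z = 424 with thickness 35, so the top is 424 + 35 = 459 mm.


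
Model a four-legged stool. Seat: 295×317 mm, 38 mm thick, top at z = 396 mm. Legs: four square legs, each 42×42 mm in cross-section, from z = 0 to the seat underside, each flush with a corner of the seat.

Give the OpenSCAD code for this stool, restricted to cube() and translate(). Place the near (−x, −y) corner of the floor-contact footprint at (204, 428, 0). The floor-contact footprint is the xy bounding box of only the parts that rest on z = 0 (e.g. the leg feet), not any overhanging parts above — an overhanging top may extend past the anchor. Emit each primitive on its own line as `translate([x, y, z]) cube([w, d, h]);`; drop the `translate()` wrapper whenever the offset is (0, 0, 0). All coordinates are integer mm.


translate([204, 428, 358]) cube([295, 317, 38]);
translate([204, 428, 0]) cube([42, 42, 358]);
translate([457, 428, 0]) cube([42, 42, 358]);
translate([204, 703, 0]) cube([42, 42, 358]);
translate([457, 703, 0]) cube([42, 42, 358]);


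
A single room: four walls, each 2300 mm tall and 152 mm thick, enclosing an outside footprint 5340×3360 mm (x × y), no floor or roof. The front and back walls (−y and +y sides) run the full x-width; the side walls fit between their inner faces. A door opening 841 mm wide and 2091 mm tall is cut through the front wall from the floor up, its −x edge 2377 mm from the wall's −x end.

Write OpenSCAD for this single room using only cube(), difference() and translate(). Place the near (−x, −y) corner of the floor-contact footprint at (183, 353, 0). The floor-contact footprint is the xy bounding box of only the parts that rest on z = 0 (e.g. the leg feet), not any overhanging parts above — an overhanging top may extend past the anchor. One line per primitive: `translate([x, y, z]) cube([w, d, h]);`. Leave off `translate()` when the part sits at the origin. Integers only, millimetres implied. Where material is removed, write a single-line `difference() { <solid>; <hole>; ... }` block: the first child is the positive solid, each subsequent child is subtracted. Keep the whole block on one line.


difference() { translate([183, 353, 0]) cube([5340, 152, 2300]); translate([2560, 353, 0]) cube([841, 152, 2091]); }
translate([183, 3561, 0]) cube([5340, 152, 2300]);
translate([183, 505, 0]) cube([152, 3056, 2300]);
translate([5371, 505, 0]) cube([152, 3056, 2300]);


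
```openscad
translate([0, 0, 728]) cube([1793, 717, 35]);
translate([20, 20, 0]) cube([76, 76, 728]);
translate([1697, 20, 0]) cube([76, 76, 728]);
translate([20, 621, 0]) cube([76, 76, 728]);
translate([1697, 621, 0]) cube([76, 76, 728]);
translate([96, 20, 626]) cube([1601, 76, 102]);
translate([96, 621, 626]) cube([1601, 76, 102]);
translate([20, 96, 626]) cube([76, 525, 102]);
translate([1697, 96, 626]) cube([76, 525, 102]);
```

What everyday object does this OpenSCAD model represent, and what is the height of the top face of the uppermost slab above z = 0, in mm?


A table. The table height is 763 mm.

A 1793×717×35 slab sits at z = 728 on four 76 mm square posts — a table. The top surface is at 728 + 35 = 763 mm.


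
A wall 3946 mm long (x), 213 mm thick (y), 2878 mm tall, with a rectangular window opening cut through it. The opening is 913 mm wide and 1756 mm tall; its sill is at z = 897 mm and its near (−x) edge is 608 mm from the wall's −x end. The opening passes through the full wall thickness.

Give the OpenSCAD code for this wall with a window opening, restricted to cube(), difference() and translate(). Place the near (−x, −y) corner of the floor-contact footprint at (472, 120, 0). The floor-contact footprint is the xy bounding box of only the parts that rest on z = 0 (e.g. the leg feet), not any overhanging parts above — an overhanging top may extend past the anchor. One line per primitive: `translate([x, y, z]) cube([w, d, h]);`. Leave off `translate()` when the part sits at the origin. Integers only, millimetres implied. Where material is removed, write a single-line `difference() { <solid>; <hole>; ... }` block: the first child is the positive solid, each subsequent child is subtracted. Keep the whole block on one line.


difference() { translate([472, 120, 0]) cube([3946, 213, 2878]); translate([1080, 120, 897]) cube([913, 213, 1756]); }


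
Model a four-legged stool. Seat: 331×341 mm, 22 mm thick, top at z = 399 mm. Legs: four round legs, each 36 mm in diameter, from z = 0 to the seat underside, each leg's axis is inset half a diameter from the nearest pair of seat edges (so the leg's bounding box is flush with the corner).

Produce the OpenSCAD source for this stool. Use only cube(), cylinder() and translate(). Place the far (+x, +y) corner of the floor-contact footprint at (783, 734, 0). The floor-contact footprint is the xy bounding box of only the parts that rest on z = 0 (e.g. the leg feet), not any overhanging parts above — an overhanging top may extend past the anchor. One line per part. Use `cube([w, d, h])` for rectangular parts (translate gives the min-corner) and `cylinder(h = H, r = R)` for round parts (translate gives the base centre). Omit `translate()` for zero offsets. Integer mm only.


translate([452, 393, 377]) cube([331, 341, 22]);
translate([470, 411, 0]) cylinder(h = 377, r = 18);
translate([765, 411, 0]) cylinder(h = 377, r = 18);
translate([470, 716, 0]) cylinder(h = 377, r = 18);
translate([765, 716, 0]) cylinder(h = 377, r = 18);


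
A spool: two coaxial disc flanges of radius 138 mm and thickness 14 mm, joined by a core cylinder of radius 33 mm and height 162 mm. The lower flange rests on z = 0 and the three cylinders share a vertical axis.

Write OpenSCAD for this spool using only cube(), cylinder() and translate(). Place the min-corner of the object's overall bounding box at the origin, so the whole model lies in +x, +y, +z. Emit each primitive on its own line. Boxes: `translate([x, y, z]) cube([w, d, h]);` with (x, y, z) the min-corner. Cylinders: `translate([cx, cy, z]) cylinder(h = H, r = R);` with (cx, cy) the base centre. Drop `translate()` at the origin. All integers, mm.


translate([138, 138, 0]) cylinder(h = 14, r = 138);
translate([138, 138, 14]) cylinder(h = 162, r = 33);
translate([138, 138, 176]) cylinder(h = 14, r = 138);


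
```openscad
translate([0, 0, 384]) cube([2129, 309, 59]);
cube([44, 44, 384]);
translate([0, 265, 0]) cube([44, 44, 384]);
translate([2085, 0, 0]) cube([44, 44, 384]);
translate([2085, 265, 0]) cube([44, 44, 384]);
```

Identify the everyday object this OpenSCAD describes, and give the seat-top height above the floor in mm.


A bench. The seat-top height is 443 mm.

A long slab on four corner posts — a bench. The slab sits at z = 384 with thickness 59, so the top is 384 + 59 = 443 mm.


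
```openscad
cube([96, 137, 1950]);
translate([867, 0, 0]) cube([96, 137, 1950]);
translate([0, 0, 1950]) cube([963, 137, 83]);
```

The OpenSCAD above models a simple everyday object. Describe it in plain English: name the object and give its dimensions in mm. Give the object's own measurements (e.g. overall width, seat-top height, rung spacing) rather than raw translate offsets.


A door frame. The clear opening is 771 mm wide and 1950 mm high. Two 96 mm wide jambs, 137 mm deep, stand either side of the opening from the floor to the top of the opening. A 83 mm thick head sits across the top of both jambs, spanning the full outside width of the frame.


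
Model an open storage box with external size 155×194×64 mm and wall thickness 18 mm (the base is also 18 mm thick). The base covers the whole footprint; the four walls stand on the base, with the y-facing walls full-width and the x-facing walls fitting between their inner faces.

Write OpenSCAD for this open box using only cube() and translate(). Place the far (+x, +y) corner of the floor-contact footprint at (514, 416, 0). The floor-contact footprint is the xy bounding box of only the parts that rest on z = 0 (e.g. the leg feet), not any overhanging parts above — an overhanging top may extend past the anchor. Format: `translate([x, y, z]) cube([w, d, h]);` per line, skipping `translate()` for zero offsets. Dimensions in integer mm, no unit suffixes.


translate([359, 222, 0]) cube([155, 194, 18]);
translate([359, 222, 18]) cube([155, 18, 46]);
translate([359, 398, 18]) cube([155, 18, 46]);
translate([359, 240, 18]) cube([18, 158, 46]);
translate([496, 240, 18]) cube([18, 158, 46]);


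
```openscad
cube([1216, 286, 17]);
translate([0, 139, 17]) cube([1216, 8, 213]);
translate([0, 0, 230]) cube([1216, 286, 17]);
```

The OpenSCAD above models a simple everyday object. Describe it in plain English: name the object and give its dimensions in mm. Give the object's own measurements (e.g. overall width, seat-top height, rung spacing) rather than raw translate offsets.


An I-beam lying along x, 1216 mm long. Overall section height 247 mm. Two flanges 286 mm wide (y) and 17 mm thick, one on the floor and one at the top; a web 8 mm thick runs between them, centred on the flange width.


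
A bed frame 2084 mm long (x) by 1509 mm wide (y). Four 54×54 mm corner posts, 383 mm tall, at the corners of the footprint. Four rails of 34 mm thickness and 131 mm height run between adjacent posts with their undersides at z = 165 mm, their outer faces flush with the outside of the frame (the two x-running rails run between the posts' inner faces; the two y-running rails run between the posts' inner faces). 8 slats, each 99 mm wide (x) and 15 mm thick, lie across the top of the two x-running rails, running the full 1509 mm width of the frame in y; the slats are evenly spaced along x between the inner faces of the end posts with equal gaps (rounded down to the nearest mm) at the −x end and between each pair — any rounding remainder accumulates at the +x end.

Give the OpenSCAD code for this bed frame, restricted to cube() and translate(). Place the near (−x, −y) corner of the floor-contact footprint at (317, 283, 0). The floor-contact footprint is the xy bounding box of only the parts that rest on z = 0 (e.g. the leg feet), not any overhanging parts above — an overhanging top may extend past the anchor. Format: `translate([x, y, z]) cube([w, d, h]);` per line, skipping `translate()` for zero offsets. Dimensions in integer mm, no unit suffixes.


// slat z = rail_z + rail_h = 165 + 131 = 296
// slat gap = ⌊(1976 − 8·99) / 9⌋ = 131
translate([317, 283, 0]) cube([54, 54, 383]);
translate([317, 1738, 0]) cube([54, 54, 383]);
translate([2347, 283, 0]) cube([54, 54, 383]);
translate([2347, 1738, 0]) cube([54, 54, 383]);
translate([371, 283, 165]) cube([1976, 34, 131]);
translate([371, 1758, 165]) cube([1976, 34, 131]);
translate([317, 337, 165]) cube([34, 1401, 131]);
translate([2367, 337, 165]) cube([34, 1401, 131]);
translate([502, 283, 296]) cube([99, 1509, 15]);
translate([732, 283, 296]) cube([99, 1509, 15]);
translate([962, 283, 296]) cube([99, 1509, 15]);
translate([1192, 283, 296]) cube([99, 1509, 15]);
translate([1422, 283, 296]) cube([99, 1509, 15]);
translate([1652, 283, 296]) cube([99, 1509, 15]);
translate([1882, 283, 296]) cube([99, 1509, 15]);
translate([2112, 283, 296]) cube([99, 1509, 15]);


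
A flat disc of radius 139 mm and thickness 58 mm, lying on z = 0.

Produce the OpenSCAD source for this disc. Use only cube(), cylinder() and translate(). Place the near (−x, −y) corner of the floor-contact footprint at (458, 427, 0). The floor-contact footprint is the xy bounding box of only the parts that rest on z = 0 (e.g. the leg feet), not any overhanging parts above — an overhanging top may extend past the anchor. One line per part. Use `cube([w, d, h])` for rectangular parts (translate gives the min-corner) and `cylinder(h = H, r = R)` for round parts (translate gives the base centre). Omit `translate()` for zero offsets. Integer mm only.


translate([597, 566, 0]) cylinder(h = 58, r = 139);


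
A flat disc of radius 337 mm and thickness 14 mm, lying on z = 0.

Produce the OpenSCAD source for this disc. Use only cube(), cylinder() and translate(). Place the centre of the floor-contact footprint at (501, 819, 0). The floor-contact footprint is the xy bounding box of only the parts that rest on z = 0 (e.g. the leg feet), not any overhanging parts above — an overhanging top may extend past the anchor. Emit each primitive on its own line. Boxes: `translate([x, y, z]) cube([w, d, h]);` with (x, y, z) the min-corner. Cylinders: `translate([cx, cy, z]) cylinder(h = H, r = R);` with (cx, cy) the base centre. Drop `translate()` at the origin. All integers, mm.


translate([501, 819, 0]) cylinder(h = 14, r = 337);


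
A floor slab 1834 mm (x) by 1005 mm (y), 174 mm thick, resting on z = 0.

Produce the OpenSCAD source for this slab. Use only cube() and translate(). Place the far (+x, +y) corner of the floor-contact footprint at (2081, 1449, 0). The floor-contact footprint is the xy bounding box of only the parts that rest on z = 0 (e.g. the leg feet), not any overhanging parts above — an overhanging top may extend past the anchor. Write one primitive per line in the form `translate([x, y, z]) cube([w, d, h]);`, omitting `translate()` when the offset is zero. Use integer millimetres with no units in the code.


translate([247, 444, 0]) cube([1834, 1005, 174]);


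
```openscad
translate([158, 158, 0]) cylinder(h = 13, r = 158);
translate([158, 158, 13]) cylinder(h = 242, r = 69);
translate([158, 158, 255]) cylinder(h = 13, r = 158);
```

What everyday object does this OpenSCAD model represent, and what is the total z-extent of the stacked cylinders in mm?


A spool. The overall height is 268 mm.

Three coaxial cylinders, large–small–large — a spool. Two 13 mm flanges and a 242 mm core give 13 + 242 + 13 = 268 mm.


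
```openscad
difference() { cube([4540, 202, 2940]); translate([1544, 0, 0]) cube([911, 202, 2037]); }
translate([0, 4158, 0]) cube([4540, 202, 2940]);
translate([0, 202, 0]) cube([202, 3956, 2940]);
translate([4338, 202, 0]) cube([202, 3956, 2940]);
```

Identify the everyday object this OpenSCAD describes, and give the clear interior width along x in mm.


A single room. The interior width is 4136 mm.

Four walls enclosing a rectangle with a door in the front wall — a room. Outside width 4540 minus two 202 mm walls gives 4136 mm.


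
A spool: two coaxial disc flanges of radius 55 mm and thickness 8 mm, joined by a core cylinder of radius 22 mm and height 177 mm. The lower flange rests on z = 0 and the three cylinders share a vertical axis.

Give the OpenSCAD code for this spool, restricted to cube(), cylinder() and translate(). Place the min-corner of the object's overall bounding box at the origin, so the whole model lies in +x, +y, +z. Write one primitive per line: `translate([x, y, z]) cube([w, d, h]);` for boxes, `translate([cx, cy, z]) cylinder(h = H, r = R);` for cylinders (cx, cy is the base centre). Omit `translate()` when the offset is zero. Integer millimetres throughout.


translate([55, 55, 0]) cylinder(h = 8, r = 55);
translate([55, 55, 8]) cylinder(h = 177, r = 22);
translate([55, 55, 185]) cylinder(h = 8, r = 55);


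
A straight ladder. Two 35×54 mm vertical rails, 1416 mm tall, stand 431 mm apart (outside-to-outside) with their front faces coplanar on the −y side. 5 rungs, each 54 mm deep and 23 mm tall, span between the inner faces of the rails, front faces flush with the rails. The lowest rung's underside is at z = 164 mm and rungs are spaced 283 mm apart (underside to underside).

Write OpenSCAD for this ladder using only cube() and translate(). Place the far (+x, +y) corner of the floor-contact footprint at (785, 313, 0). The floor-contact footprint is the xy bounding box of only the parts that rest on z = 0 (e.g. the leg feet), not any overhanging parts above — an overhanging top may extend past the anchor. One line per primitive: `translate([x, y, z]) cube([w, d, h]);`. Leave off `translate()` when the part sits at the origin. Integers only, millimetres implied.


// rung span = 431 - 2*35 = 361
// rung[k] z = 164 + k*283
translate([354, 259, 0]) cube([35, 54, 1416]);
translate([750, 259, 0]) cube([35, 54, 1416]);
translate([389, 259, 164]) cube([361, 54, 23]);
translate([389, 259, 447]) cube([361, 54, 23]);
translate([389, 259, 730]) cube([361, 54, 23]);
translate([389, 259, 1013]) cube([361, 54, 23]);
translate([389, 259, 1296]) cube([361, 54, 23]);
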